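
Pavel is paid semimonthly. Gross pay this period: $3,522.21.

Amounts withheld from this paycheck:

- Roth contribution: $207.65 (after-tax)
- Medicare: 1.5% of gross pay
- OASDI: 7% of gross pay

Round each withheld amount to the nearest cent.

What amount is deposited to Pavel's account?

OASDI: $3,522.21 × 0.07 = $246.55
Medicare: $3,522.21 × 0.015 = $52.83
Roth contribution: $207.65
Total deductions = $246.55 + $52.83 + $207.65 = $507.03
Net pay = $3,522.21 − $507.03 = $3,015.18

$3,015.18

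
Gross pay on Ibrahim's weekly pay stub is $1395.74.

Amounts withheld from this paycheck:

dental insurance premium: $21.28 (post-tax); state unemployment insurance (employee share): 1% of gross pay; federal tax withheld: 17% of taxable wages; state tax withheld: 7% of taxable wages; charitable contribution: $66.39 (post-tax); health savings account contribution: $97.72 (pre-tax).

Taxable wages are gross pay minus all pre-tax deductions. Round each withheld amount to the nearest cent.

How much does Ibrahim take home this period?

$884.87

Health savings account contribution: $97.72
Taxable wages = $1395.74 − $97.72 = $1298.02
State tax withheld: $1298.02 × 0.07 = $90.86
Federal tax withheld: $1298.02 × 0.17 = $220.66
State unemployment insurance (employee share): $1395.74 × 0.01 = $13.96
Charitable contribution: $66.39
Dental insurance premium: $21.28
Total deductions = $97.72 + $90.86 + $220.66 + $13.96 + $66.39 + $21.28 = $510.87
Net pay = $1395.74 − $510.87 = $884.87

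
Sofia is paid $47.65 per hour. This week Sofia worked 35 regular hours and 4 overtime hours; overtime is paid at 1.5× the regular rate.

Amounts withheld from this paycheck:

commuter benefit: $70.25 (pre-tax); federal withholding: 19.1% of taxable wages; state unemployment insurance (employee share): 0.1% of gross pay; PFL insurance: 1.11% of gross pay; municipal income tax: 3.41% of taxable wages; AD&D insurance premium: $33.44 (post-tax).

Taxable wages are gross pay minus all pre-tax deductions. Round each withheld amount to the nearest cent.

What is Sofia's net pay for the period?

Regular pay: 35 × $47.65 = $1,667.75
Overtime pay: 4 × $47.65 × 1.5 = $285.90
Gross pay = $1,667.75 + $285.90 = $1,953.65
Commuter benefit: $70.25
Taxable wages = $1,953.65 − $70.25 = $1,883.40
Federal withholding: $1,883.40 × 0.191 = $359.73
Municipal income tax: $1,883.40 × 0.0341 = $64.22
PFL insurance: $1,953.65 × 0.0111 = $21.69
State unemployment insurance (employee share): $1,953.65 × 0.001 = $1.95
AD&D insurance premium: $33.44
Total deductions = $70.25 + $359.73 + $64.22 + $21.69 + $1.95 + $33.44 = $551.28
Net pay = $1,953.65 − $551.28 = $1,402.37

$1,402.37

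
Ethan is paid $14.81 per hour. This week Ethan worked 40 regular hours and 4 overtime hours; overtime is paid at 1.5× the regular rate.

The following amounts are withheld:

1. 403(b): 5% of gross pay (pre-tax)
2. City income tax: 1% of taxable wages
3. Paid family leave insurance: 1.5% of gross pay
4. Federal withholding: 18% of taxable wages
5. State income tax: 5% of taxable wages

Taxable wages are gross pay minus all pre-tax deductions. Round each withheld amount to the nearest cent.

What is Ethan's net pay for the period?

$481.65

Regular pay: 40 × $14.81 = $592.40
Overtime pay: 4 × $14.81 × 1.5 = $88.86
Gross pay = $592.40 + $88.86 = $681.26
403(b): $681.26 × 0.05 = $34.06
Taxable wages = $681.26 − $34.06 = $647.20
Federal withholding: $647.20 × 0.18 = $116.50
City income tax: $647.20 × 0.01 = $6.47
State income tax: $647.20 × 0.05 = $32.36
Paid family leave insurance: $681.26 × 0.015 = $10.22
Total deductions = $34.06 + $116.50 + $6.47 + $32.36 + $10.22 = $199.61
Net pay = $681.26 − $199.61 = $481.65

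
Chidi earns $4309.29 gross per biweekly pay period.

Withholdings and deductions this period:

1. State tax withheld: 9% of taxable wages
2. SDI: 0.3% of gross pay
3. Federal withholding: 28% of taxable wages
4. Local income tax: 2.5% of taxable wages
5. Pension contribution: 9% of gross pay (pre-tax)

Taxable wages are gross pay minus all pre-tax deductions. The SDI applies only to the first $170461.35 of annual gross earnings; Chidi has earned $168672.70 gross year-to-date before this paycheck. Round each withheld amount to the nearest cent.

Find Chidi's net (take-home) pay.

Pension contribution: $4309.29 × 0.09 = $387.84
Taxable wages = $4309.29 − $387.84 = $3921.45
State tax withheld: $3921.45 × 0.09 = $352.93
Local income tax: $3921.45 × 0.025 = $98.04
Federal withholding: $3921.45 × 0.28 = $1098.01
SDI: only $170461.35 − $168672.70 = $1788.65 of this check is subject → $1788.65 × 0.003 = $5.37
Total deductions = $387.84 + $352.93 + $98.04 + $1098.01 + $5.37 = $1942.19
Net pay = $4309.29 − $1942.19 = $2367.10

$2367.10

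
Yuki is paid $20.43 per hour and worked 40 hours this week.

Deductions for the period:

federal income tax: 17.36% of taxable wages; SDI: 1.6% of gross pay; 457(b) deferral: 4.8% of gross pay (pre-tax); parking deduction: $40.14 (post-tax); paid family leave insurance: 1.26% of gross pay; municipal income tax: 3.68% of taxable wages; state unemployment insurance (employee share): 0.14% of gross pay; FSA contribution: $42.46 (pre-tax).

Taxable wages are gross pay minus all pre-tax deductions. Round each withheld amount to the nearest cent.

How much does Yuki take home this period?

$516.10

Gross pay: 40 × $20.43 = $817.20
457(b) deferral: $817.20 × 0.048 = $39.23
FSA contribution: $42.46
Pre-tax total = $39.23 + $42.46 = $81.69
Taxable wages = $817.20 − $81.69 = $735.51
Federal income tax: $735.51 × 0.1736 = $127.68
Municipal income tax: $735.51 × 0.0368 = $27.07
Paid family leave insurance: $817.20 × 0.0126 = $10.30
State unemployment insurance (employee share): $817.20 × 0.0014 = $1.14
SDI: $817.20 × 0.016 = $13.08
Parking deduction: $40.14
Total deductions = $39.23 + $42.46 + $127.68 + $27.07 + $10.30 + $1.14 + $13.08 + $40.14 = $301.10
Net pay = $817.20 − $301.10 = $516.10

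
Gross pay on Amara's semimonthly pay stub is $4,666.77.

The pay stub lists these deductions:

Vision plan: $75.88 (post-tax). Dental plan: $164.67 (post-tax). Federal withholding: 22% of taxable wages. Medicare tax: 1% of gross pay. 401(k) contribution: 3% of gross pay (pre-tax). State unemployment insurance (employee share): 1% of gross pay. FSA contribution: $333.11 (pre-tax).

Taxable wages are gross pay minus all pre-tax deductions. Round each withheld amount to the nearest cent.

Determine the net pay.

FSA contribution: $333.11
401(k) contribution: $4,666.77 × 0.03 = $140.00
Pre-tax total = $333.11 + $140.00 = $473.11
Taxable wages = $4,666.77 − $473.11 = $4,193.66
Federal withholding: $4,193.66 × 0.22 = $922.61
Medicare tax: $4,666.77 × 0.01 = $46.67
State unemployment insurance (employee share): $4,666.77 × 0.01 = $46.67
Vision plan: $75.88
Dental plan: $164.67
Total deductions = $333.11 + $140.00 + $922.61 + $46.67 + $46.67 + $75.88 + $164.67 = $1,729.61
Net pay = $4,666.77 − $1,729.61 = $2,937.16

$2,937.16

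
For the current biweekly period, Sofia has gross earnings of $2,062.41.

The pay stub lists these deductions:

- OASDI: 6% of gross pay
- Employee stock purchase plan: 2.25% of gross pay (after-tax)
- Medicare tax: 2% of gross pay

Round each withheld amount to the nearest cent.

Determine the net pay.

$1,851.02

OASDI: $2,062.41 × 0.06 = $123.74
Medicare tax: $2,062.41 × 0.02 = $41.25
Employee stock purchase plan: $2,062.41 × 0.0225 = $46.40
Total deductions = $123.74 + $41.25 + $46.40 = $211.39
Net pay = $2,062.41 − $211.39 = $1,851.02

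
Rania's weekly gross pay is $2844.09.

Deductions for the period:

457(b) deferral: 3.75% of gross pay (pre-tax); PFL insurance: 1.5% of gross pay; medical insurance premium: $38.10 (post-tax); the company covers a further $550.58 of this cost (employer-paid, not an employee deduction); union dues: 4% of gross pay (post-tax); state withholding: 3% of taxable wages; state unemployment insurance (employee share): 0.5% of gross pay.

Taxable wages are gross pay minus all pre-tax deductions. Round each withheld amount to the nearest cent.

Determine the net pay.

457(b) deferral: $2844.09 × 0.0375 = $106.65
Taxable wages = $2844.09 − $106.65 = $2737.44
State withholding: $2737.44 × 0.03 = $82.12
State unemployment insurance (employee share): $2844.09 × 0.005 = $14.22
PFL insurance: $2844.09 × 0.015 = $42.66
Medical insurance premium: $38.10
Union dues: $2844.09 × 0.04 = $113.76
(Employer's $550.58 toward medical insurance premium is not withheld from the employee.)
Total deductions = $106.65 + $82.12 + $14.22 + $42.66 + $38.10 + $113.76 = $397.51
Net pay = $2844.09 − $397.51 = $2446.58

$2446.58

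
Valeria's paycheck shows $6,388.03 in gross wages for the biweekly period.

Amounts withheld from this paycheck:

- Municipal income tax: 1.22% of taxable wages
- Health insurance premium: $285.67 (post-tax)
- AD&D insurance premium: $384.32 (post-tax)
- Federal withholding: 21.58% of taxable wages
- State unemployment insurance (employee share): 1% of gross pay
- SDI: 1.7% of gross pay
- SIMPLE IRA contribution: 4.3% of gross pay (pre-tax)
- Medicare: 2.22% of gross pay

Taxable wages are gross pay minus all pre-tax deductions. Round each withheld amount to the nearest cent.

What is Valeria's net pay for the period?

$3,735.22

SIMPLE IRA contribution: $6,388.03 × 0.043 = $274.69
Taxable wages = $6,388.03 − $274.69 = $6,113.34
Federal withholding: $6,113.34 × 0.2158 = $1,319.26
Municipal income tax: $6,113.34 × 0.0122 = $74.58
Medicare: $6,388.03 × 0.0222 = $141.81
State unemployment insurance (employee share): $6,388.03 × 0.01 = $63.88
SDI: $6,388.03 × 0.017 = $108.60
AD&D insurance premium: $384.32
Health insurance premium: $285.67
Total deductions = $274.69 + $1,319.26 + $74.58 + $141.81 + $63.88 + $108.60 + $384.32 + $285.67 = $2,652.81
Net pay = $6,388.03 − $2,652.81 = $3,735.22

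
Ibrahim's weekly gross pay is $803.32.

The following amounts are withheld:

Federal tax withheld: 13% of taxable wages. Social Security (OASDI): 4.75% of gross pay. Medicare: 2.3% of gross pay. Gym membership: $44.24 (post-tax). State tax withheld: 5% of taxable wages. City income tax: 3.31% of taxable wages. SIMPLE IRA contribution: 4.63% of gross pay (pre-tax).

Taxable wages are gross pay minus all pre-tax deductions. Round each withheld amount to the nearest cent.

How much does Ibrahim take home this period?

SIMPLE IRA contribution: $803.32 × 0.0463 = $37.19
Taxable wages = $803.32 − $37.19 = $766.13
City income tax: $766.13 × 0.0331 = $25.36
Federal tax withheld: $766.13 × 0.13 = $99.60
State tax withheld: $766.13 × 0.05 = $38.31
Social Security (OASDI): $803.32 × 0.0475 = $38.16
Medicare: $803.32 × 0.023 = $18.48
Gym membership: $44.24
Total deductions = $37.19 + $25.36 + $99.60 + $38.31 + $38.16 + $18.48 + $44.24 = $301.34
Net pay = $803.32 − $301.34 = $501.98

$501.98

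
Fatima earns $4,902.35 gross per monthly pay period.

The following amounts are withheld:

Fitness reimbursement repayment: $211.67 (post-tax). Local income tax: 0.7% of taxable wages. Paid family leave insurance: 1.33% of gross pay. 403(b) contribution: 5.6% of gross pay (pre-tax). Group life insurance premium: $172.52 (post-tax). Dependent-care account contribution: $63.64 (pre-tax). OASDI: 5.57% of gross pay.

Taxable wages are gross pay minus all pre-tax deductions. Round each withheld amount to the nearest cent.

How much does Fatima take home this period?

Dependent-care account contribution: $63.64
403(b) contribution: $4,902.35 × 0.056 = $274.53
Pre-tax total = $63.64 + $274.53 = $338.17
Taxable wages = $4,902.35 − $338.17 = $4,564.18
Local income tax: $4,564.18 × 0.007 = $31.95
OASDI: $4,902.35 × 0.0557 = $273.06
Paid family leave insurance: $4,902.35 × 0.0133 = $65.20
Group life insurance premium: $172.52
Fitness reimbursement repayment: $211.67
Total deductions = $63.64 + $274.53 + $31.95 + $273.06 + $65.20 + $172.52 + $211.67 = $1,092.57
Net pay = $4,902.35 − $1,092.57 = $3,809.78

$3,809.78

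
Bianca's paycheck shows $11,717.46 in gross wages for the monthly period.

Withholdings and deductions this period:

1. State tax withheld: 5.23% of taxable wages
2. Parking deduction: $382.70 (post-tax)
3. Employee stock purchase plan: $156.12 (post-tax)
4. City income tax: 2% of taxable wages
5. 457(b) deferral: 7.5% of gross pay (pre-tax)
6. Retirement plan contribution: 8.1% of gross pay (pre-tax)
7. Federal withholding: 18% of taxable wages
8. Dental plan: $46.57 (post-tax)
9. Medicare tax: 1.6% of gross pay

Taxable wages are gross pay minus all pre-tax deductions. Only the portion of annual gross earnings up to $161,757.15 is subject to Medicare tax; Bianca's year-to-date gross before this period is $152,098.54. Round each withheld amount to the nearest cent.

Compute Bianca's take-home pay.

$6,654.48

Retirement plan contribution: $11,717.46 × 0.081 = $949.11
457(b) deferral: $11,717.46 × 0.075 = $878.81
Pre-tax total = $949.11 + $878.81 = $1,827.92
Taxable wages = $11,717.46 − $1,827.92 = $9,889.54
Federal withholding: $9,889.54 × 0.18 = $1,780.12
City income tax: $9,889.54 × 0.02 = $197.79
State tax withheld: $9,889.54 × 0.0523 = $517.22
Medicare tax: only $161,757.15 − $152,098.54 = $9,658.61 of this check is subject → $9,658.61 × 0.016 = $154.54
Dental plan: $46.57
Employee stock purchase plan: $156.12
Parking deduction: $382.70
Total deductions = $949.11 + $878.81 + $1,780.12 + $197.79 + $517.22 + $154.54 + $46.57 + $156.12 + $382.70 = $5,062.98
Net pay = $11,717.46 − $5,062.98 = $6,654.48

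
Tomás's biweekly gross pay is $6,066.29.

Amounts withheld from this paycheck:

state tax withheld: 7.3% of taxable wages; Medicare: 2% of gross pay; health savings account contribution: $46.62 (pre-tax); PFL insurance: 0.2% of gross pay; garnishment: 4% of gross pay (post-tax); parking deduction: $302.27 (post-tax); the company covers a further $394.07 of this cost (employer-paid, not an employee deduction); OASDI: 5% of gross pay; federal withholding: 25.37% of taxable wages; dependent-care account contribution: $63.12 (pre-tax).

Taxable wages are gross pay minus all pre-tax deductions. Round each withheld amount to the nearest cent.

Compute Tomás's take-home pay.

$3,028.85

Dependent-care account contribution: $63.12
Health savings account contribution: $46.62
Pre-tax total = $63.12 + $46.62 = $109.74
Taxable wages = $6,066.29 − $109.74 = $5,956.55
Federal withholding: $5,956.55 × 0.2537 = $1,511.18
State tax withheld: $5,956.55 × 0.073 = $434.83
OASDI: $6,066.29 × 0.05 = $303.31
Medicare: $6,066.29 × 0.02 = $121.33
PFL insurance: $6,066.29 × 0.002 = $12.13
Garnishment: $6,066.29 × 0.04 = $242.65
Parking deduction: $302.27
(Employer's $394.07 toward parking deduction is not withheld from the employee.)
Total deductions = $63.12 + $46.62 + $1,511.18 + $434.83 + $303.31 + $121.33 + $12.13 + $242.65 + $302.27 = $3,037.44
Net pay = $6,066.29 − $3,037.44 = $3,028.85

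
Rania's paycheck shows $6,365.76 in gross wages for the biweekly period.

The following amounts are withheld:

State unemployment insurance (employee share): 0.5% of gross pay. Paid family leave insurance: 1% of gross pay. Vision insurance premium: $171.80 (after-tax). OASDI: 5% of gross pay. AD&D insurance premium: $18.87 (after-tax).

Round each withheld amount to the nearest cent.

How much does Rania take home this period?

$5,761.31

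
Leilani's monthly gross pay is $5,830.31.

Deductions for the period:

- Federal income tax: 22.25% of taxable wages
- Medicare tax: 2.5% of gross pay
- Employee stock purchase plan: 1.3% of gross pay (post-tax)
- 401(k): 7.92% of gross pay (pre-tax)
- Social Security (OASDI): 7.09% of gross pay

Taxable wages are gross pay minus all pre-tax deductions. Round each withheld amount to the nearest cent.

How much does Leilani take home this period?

$3,539.13

401(k): $5,830.31 × 0.0792 = $461.76
Taxable wages = $5,830.31 − $461.76 = $5,368.55
Federal income tax: $5,368.55 × 0.2225 = $1,194.50
Medicare tax: $5,830.31 × 0.025 = $145.76
Social Security (OASDI): $5,830.31 × 0.0709 = $413.37
Employee stock purchase plan: $5,830.31 × 0.013 = $75.79
Total deductions = $461.76 + $1,194.50 + $145.76 + $413.37 + $75.79 = $2,291.18
Net pay = $5,830.31 − $2,291.18 = $3,539.13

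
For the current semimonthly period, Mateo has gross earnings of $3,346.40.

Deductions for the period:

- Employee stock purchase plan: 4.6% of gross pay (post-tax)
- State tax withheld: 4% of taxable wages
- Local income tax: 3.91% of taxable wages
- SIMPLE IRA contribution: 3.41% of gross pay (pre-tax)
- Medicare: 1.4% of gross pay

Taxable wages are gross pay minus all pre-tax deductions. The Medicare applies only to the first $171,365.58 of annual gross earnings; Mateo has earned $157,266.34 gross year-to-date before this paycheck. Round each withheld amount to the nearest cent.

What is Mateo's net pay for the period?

$2,775.84

SIMPLE IRA contribution: $3,346.40 × 0.0341 = $114.11
Taxable wages = $3,346.40 − $114.11 = $3,232.29
State tax withheld: $3,232.29 × 0.04 = $129.29
Local income tax: $3,232.29 × 0.0391 = $126.38
Medicare: cap not yet reached, full $3,346.40 is subject → $3,346.40 × 0.014 = $46.85
Employee stock purchase plan: $3,346.40 × 0.046 = $153.93
Total deductions = $114.11 + $129.29 + $126.38 + $46.85 + $153.93 = $570.56
Net pay = $3,346.40 − $570.56 = $2,775.84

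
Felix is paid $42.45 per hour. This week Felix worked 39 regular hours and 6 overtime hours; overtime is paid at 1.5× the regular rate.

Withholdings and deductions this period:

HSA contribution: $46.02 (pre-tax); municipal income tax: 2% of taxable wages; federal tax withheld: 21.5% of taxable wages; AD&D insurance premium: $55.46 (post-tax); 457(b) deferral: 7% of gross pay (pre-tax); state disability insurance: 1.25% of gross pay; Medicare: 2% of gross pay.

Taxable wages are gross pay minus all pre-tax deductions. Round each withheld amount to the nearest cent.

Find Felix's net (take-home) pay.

$1,292.77

Regular pay: 39 × $42.45 = $1,655.55
Overtime pay: 6 × $42.45 × 1.5 = $382.05
Gross pay = $1,655.55 + $382.05 = $2,037.60
457(b) deferral: $2,037.60 × 0.07 = $142.63
HSA contribution: $46.02
Pre-tax total = $142.63 + $46.02 = $188.65
Taxable wages = $2,037.60 − $188.65 = $1,848.95
Federal tax withheld: $1,848.95 × 0.215 = $397.52
Municipal income tax: $1,848.95 × 0.02 = $36.98
State disability insurance: $2,037.60 × 0.0125 = $25.47
Medicare: $2,037.60 × 0.02 = $40.75
AD&D insurance premium: $55.46
Total deductions = $142.63 + $46.02 + $397.52 + $36.98 + $25.47 + $40.75 + $55.46 = $744.83
Net pay = $2,037.60 − $744.83 = $1,292.77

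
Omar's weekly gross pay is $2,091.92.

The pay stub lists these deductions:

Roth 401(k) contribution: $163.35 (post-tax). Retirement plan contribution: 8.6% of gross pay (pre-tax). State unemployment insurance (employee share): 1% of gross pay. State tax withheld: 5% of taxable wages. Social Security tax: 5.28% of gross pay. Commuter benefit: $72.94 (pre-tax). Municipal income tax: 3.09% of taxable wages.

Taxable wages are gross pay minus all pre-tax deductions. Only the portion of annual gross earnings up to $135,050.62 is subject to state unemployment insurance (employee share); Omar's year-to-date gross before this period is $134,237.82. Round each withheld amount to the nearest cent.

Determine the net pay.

Commuter benefit: $72.94
Retirement plan contribution: $2,091.92 × 0.086 = $179.91
Pre-tax total = $72.94 + $179.91 = $252.85
Taxable wages = $2,091.92 − $252.85 = $1,839.07
Municipal income tax: $1,839.07 × 0.0309 = $56.83
State tax withheld: $1,839.07 × 0.05 = $91.95
Social Security tax: $2,091.92 × 0.0528 = $110.45
State unemployment insurance (employee share): only $135,050.62 − $134,237.82 = $812.80 of this check is subject → $812.80 × 0.01 = $8.13
Roth 401(k) contribution: $163.35
Total deductions = $72.94 + $179.91 + $56.83 + $91.95 + $110.45 + $8.13 + $163.35 = $683.56
Net pay = $2,091.92 − $683.56 = $1,408.36

$1,408.36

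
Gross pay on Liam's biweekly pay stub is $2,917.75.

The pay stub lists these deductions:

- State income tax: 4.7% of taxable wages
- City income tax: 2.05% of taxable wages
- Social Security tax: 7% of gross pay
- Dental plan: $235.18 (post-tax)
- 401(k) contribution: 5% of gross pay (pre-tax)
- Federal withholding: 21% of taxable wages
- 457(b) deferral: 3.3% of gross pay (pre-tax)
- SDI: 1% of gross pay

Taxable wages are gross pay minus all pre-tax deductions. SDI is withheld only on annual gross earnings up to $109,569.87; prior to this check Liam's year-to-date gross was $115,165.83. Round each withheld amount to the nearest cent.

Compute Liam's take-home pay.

$1,493.68

401(k) contribution: $2,917.75 × 0.05 = $145.89
457(b) deferral: $2,917.75 × 0.033 = $96.29
Pre-tax total = $145.89 + $96.29 = $242.18
Taxable wages = $2,917.75 − $242.18 = $2,675.57
Federal withholding: $2,675.57 × 0.21 = $561.87
City income tax: $2,675.57 × 0.0205 = $54.85
State income tax: $2,675.57 × 0.047 = $125.75
SDI: annual cap $109,569.87 already reached (YTD $115,165.83), so $0.00
Social Security tax: $2,917.75 × 0.07 = $204.24
Dental plan: $235.18
Total deductions = $145.89 + $96.29 + $561.87 + $54.85 + $125.75 + $0.00 + $204.24 + $235.18 = $1,424.07
Net pay = $2,917.75 − $1,424.07 = $1,493.68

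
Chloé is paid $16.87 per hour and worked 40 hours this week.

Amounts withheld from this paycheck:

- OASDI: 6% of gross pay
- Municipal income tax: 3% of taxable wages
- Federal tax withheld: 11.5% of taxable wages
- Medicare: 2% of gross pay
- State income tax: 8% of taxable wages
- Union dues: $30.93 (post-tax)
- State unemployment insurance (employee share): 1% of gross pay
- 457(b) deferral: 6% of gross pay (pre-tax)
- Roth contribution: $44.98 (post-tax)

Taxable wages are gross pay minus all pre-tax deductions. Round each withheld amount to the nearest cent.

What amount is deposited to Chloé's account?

$354.94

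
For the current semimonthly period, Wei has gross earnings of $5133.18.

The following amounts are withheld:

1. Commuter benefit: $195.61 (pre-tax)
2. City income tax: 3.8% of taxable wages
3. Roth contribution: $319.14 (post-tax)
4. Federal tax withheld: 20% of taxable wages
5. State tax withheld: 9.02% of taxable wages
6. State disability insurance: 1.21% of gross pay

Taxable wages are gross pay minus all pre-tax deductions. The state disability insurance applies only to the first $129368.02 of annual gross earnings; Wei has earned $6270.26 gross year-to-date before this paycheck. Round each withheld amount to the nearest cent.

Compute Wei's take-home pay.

Commuter benefit: $195.61
Taxable wages = $5133.18 − $195.61 = $4937.57
Federal tax withheld: $4937.57 × 0.2 = $987.51
State tax withheld: $4937.57 × 0.0902 = $445.37
City income tax: $4937.57 × 0.038 = $187.63
State disability insurance: cap not yet reached, full $5133.18 is subject → $5133.18 × 0.0121 = $62.11
Roth contribution: $319.14
Total deductions = $195.61 + $987.51 + $445.37 + $187.63 + $62.11 + $319.14 = $2197.37
Net pay = $5133.18 − $2197.37 = $2935.81

$2935.81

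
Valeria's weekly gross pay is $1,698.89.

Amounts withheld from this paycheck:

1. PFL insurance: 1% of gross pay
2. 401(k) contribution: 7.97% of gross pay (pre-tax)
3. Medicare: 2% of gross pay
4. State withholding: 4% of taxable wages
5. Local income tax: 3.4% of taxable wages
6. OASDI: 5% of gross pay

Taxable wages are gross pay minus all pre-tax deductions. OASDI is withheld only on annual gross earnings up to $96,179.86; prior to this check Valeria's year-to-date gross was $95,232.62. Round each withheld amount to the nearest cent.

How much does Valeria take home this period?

$1,349.46

401(k) contribution: $1,698.89 × 0.0797 = $135.40
Taxable wages = $1,698.89 − $135.40 = $1,563.49
State withholding: $1,563.49 × 0.04 = $62.54
Local income tax: $1,563.49 × 0.034 = $53.16
OASDI: only $96,179.86 − $95,232.62 = $947.24 of this check is subject → $947.24 × 0.05 = $47.36
PFL insurance: $1,698.89 × 0.01 = $16.99
Medicare: $1,698.89 × 0.02 = $33.98
Total deductions = $135.40 + $62.54 + $53.16 + $47.36 + $16.99 + $33.98 = $349.43
Net pay = $1,698.89 − $349.43 = $1,349.46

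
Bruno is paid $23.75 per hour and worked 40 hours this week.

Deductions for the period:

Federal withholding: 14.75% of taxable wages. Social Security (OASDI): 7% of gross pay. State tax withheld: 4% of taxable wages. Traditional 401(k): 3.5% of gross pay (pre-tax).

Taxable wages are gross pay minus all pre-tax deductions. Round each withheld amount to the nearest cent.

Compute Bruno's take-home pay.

Gross pay: 40 × $23.75 = $950.00
Traditional 401(k): $950.00 × 0.035 = $33.25
Taxable wages = $950.00 − $33.25 = $916.75
Federal withholding: $916.75 × 0.1475 = $135.22
State tax withheld: $916.75 × 0.04 = $36.67
Social Security (OASDI): $950.00 × 0.07 = $66.50
Total deductions = $33.25 + $135.22 + $36.67 + $66.50 = $271.64
Net pay = $950.00 − $271.64 = $678.36

$678.36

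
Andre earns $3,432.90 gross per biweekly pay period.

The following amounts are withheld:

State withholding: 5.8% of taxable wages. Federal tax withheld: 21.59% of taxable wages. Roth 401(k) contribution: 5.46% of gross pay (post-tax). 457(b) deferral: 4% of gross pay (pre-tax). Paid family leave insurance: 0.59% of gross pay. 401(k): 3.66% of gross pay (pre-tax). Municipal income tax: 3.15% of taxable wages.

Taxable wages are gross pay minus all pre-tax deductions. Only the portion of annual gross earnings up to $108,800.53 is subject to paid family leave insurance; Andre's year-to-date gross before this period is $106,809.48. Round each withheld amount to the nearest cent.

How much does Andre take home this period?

457(b) deferral: $3,432.90 × 0.04 = $137.32
401(k): $3,432.90 × 0.0366 = $125.64
Pre-tax total = $137.32 + $125.64 = $262.96
Taxable wages = $3,432.90 − $262.96 = $3,169.94
Federal tax withheld: $3,169.94 × 0.2159 = $684.39
State withholding: $3,169.94 × 0.058 = $183.86
Municipal income tax: $3,169.94 × 0.0315 = $99.85
Paid family leave insurance: only $108,800.53 − $106,809.48 = $1,991.05 of this check is subject → $1,991.05 × 0.0059 = $11.75
Roth 401(k) contribution: $3,432.90 × 0.0546 = $187.44
Total deductions = $137.32 + $125.64 + $684.39 + $183.86 + $99.85 + $11.75 + $187.44 = $1,430.25
Net pay = $3,432.90 − $1,430.25 = $2,002.65

$2,002.65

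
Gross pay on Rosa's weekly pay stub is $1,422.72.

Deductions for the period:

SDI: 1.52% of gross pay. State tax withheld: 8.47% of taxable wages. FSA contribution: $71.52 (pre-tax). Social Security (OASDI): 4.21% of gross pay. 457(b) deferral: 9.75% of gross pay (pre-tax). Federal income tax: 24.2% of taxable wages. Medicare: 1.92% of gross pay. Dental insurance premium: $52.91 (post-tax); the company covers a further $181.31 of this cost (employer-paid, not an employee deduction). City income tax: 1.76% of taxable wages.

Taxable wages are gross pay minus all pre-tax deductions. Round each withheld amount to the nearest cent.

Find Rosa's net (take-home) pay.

FSA contribution: $71.52
457(b) deferral: $1,422.72 × 0.0975 = $138.72
Pre-tax total = $71.52 + $138.72 = $210.24
Taxable wages = $1,422.72 − $210.24 = $1,212.48
City income tax: $1,212.48 × 0.0176 = $21.34
State tax withheld: $1,212.48 × 0.0847 = $102.70
Federal income tax: $1,212.48 × 0.242 = $293.42
SDI: $1,422.72 × 0.0152 = $21.63
Social Security (OASDI): $1,422.72 × 0.0421 = $59.90
Medicare: $1,422.72 × 0.0192 = $27.32
Dental insurance premium: $52.91
(Employer's $181.31 toward dental insurance premium is not withheld from the employee.)
Total deductions = $71.52 + $138.72 + $21.34 + $102.70 + $293.42 + $21.63 + $59.90 + $27.32 + $52.91 = $789.46
Net pay = $1,422.72 − $789.46 = $633.26

$633.26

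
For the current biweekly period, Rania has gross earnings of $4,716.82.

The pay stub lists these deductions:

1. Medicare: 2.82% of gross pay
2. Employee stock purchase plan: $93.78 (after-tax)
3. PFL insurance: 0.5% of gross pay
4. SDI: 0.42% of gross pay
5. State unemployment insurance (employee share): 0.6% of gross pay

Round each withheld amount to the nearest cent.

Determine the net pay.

$4,418.34

Medicare: $4,716.82 × 0.0282 = $133.01
PFL insurance: $4,716.82 × 0.005 = $23.58
State unemployment insurance (employee share): $4,716.82 × 0.006 = $28.30
SDI: $4,716.82 × 0.0042 = $19.81
Employee stock purchase plan: $93.78
Total deductions = $133.01 + $23.58 + $28.30 + $19.81 + $93.78 = $298.48
Net pay = $4,716.82 − $298.48 = $4,418.34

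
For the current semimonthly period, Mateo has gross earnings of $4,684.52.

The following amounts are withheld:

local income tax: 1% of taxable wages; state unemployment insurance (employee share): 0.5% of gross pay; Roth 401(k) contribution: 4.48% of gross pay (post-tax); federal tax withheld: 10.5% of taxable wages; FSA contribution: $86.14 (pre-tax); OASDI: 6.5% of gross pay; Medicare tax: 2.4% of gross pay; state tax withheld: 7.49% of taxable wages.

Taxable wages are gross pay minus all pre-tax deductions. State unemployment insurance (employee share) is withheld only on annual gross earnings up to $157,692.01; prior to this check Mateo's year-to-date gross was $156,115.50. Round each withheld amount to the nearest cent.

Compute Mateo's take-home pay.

$3,090.48

FSA contribution: $86.14
Taxable wages = $4,684.52 − $86.14 = $4,598.38
Federal tax withheld: $4,598.38 × 0.105 = $482.83
Local income tax: $4,598.38 × 0.01 = $45.98
State tax withheld: $4,598.38 × 0.0749 = $344.42
Medicare tax: $4,684.52 × 0.024 = $112.43
State unemployment insurance (employee share): only $157,692.01 − $156,115.50 = $1,576.51 of this check is subject → $1,576.51 × 0.005 = $7.88
OASDI: $4,684.52 × 0.065 = $304.49
Roth 401(k) contribution: $4,684.52 × 0.0448 = $209.87
Total deductions = $86.14 + $482.83 + $45.98 + $344.42 + $112.43 + $7.88 + $304.49 + $209.87 = $1,594.04
Net pay = $4,684.52 − $1,594.04 = $3,090.48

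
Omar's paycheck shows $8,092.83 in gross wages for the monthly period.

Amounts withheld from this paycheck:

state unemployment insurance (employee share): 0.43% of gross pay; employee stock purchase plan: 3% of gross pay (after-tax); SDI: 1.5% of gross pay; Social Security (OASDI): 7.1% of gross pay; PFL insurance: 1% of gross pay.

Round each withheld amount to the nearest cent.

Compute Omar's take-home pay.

PFL insurance: $8,092.83 × 0.01 = $80.93
State unemployment insurance (employee share): $8,092.83 × 0.0043 = $34.80
SDI: $8,092.83 × 0.015 = $121.39
Social Security (OASDI): $8,092.83 × 0.071 = $574.59
Employee stock purchase plan: $8,092.83 × 0.03 = $242.78
Total deductions = $80.93 + $34.80 + $121.39 + $574.59 + $242.78 = $1,054.49
Net pay = $8,092.83 − $1,054.49 = $7,038.34

$7,038.34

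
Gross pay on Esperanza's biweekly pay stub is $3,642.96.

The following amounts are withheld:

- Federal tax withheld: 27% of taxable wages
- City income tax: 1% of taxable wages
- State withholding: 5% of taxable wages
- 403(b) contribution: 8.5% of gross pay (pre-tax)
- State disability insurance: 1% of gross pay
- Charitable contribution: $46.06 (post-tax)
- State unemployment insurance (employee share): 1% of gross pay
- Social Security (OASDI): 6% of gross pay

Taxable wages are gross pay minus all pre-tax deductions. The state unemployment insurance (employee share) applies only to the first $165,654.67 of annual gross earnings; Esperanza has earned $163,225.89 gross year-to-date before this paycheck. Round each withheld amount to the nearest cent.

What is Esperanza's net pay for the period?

$1,907.96

403(b) contribution: $3,642.96 × 0.085 = $309.65
Taxable wages = $3,642.96 − $309.65 = $3,333.31
City income tax: $3,333.31 × 0.01 = $33.33
Federal tax withheld: $3,333.31 × 0.27 = $899.99
State withholding: $3,333.31 × 0.05 = $166.67
Social Security (OASDI): $3,642.96 × 0.06 = $218.58
State unemployment insurance (employee share): only $165,654.67 − $163,225.89 = $2,428.78 of this check is subject → $2,428.78 × 0.01 = $24.29
State disability insurance: $3,642.96 × 0.01 = $36.43
Charitable contribution: $46.06
Total deductions = $309.65 + $33.33 + $899.99 + $166.67 + $218.58 + $24.29 + $36.43 + $46.06 = $1,735.00
Net pay = $3,642.96 − $1,735.00 = $1,907.96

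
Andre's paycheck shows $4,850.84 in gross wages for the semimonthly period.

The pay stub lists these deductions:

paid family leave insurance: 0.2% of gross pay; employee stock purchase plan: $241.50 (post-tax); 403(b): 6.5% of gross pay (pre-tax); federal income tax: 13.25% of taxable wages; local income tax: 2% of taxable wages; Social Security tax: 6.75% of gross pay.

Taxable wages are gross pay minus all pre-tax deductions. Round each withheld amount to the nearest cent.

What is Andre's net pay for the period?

403(b): $4,850.84 × 0.065 = $315.30
Taxable wages = $4,850.84 − $315.30 = $4,535.54
Federal income tax: $4,535.54 × 0.1325 = $600.96
Local income tax: $4,535.54 × 0.02 = $90.71
Social Security tax: $4,850.84 × 0.0675 = $327.43
Paid family leave insurance: $4,850.84 × 0.002 = $9.70
Employee stock purchase plan: $241.50
Total deductions = $315.30 + $600.96 + $90.71 + $327.43 + $9.70 + $241.50 = $1,585.60
Net pay = $4,850.84 − $1,585.60 = $3,265.24

$3,265.24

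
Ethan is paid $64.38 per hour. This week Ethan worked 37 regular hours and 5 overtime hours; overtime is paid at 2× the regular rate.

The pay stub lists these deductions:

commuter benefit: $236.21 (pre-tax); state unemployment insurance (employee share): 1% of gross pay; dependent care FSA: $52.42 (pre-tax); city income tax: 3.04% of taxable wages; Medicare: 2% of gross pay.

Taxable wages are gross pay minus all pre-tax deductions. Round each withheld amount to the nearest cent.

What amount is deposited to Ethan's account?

Regular pay: 37 × $64.38 = $2382.06
Overtime pay: 5 × $64.38 × 2 = $643.80
Gross pay = $2382.06 + $643.80 = $3025.86
Commuter benefit: $236.21
Dependent care FSA: $52.42
Pre-tax total = $236.21 + $52.42 = $288.63
Taxable wages = $3025.86 − $288.63 = $2737.23
City income tax: $2737.23 × 0.0304 = $83.21
Medicare: $3025.86 × 0.02 = $60.52
State unemployment insurance (employee share): $3025.86 × 0.01 = $30.26
Total deductions = $236.21 + $52.42 + $83.21 + $60.52 + $30.26 = $462.62
Net pay = $3025.86 − $462.62 = $2563.24

$2563.24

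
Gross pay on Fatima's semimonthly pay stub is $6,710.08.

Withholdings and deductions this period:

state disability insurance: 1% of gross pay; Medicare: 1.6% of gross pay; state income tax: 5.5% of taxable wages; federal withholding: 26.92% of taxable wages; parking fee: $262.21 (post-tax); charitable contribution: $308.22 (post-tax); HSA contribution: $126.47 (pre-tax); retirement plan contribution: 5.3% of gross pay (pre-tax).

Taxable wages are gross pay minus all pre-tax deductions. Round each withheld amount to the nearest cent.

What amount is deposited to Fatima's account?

$3,463.98

HSA contribution: $126.47
Retirement plan contribution: $6,710.08 × 0.053 = $355.63
Pre-tax total = $126.47 + $355.63 = $482.10
Taxable wages = $6,710.08 − $482.10 = $6,227.98
Federal withholding: $6,227.98 × 0.2692 = $1,676.57
State income tax: $6,227.98 × 0.055 = $342.54
Medicare: $6,710.08 × 0.016 = $107.36
State disability insurance: $6,710.08 × 0.01 = $67.10
Parking fee: $262.21
Charitable contribution: $308.22
Total deductions = $126.47 + $355.63 + $1,676.57 + $342.54 + $107.36 + $67.10 + $262.21 + $308.22 = $3,246.10
Net pay = $6,710.08 − $3,246.10 = $3,463.98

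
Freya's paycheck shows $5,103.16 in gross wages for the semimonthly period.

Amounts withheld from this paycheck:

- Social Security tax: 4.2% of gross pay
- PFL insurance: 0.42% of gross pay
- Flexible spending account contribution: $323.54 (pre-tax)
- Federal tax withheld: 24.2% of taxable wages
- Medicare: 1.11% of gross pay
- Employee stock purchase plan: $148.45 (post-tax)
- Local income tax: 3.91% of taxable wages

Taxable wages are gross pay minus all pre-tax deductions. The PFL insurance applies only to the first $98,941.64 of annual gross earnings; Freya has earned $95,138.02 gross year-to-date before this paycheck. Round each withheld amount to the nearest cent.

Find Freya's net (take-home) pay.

Flexible spending account contribution: $323.54
Taxable wages = $5,103.16 − $323.54 = $4,779.62
Local income tax: $4,779.62 × 0.0391 = $186.88
Federal tax withheld: $4,779.62 × 0.242 = $1,156.67
Medicare: $5,103.16 × 0.0111 = $56.65
Social Security tax: $5,103.16 × 0.042 = $214.33
PFL insurance: only $98,941.64 − $95,138.02 = $3,803.62 of this check is subject → $3,803.62 × 0.0042 = $15.98
Employee stock purchase plan: $148.45
Total deductions = $323.54 + $186.88 + $1,156.67 + $56.65 + $214.33 + $15.98 + $148.45 = $2,102.50
Net pay = $5,103.16 − $2,102.50 = $3,000.66

$3,000.66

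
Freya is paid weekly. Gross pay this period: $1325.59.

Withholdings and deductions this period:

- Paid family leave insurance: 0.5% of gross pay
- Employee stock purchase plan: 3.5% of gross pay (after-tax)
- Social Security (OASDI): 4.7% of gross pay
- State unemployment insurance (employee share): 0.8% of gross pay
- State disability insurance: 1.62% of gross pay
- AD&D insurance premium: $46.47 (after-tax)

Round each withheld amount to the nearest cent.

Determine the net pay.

State disability insurance: $1325.59 × 0.0162 = $21.47
State unemployment insurance (employee share): $1325.59 × 0.008 = $10.60
Social Security (OASDI): $1325.59 × 0.047 = $62.30
Paid family leave insurance: $1325.59 × 0.005 = $6.63
AD&D insurance premium: $46.47
Employee stock purchase plan: $1325.59 × 0.035 = $46.40
Total deductions = $21.47 + $10.60 + $62.30 + $6.63 + $46.47 + $46.40 = $193.87
Net pay = $1325.59 − $193.87 = $1131.72

$1131.72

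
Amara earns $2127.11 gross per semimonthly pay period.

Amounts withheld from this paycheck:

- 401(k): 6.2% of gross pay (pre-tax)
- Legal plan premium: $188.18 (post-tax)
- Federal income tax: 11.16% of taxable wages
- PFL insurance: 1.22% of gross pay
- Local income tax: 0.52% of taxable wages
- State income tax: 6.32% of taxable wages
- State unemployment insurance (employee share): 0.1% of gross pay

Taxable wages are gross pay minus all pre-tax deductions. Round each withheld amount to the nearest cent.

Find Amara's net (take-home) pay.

$1419.82

401(k): $2127.11 × 0.062 = $131.88
Taxable wages = $2127.11 − $131.88 = $1995.23
State income tax: $1995.23 × 0.0632 = $126.10
Federal income tax: $1995.23 × 0.1116 = $222.67
Local income tax: $1995.23 × 0.0052 = $10.38
PFL insurance: $2127.11 × 0.0122 = $25.95
State unemployment insurance (employee share): $2127.11 × 0.001 = $2.13
Legal plan premium: $188.18
Total deductions = $131.88 + $126.10 + $222.67 + $10.38 + $25.95 + $2.13 + $188.18 = $707.29
Net pay = $2127.11 − $707.29 = $1419.82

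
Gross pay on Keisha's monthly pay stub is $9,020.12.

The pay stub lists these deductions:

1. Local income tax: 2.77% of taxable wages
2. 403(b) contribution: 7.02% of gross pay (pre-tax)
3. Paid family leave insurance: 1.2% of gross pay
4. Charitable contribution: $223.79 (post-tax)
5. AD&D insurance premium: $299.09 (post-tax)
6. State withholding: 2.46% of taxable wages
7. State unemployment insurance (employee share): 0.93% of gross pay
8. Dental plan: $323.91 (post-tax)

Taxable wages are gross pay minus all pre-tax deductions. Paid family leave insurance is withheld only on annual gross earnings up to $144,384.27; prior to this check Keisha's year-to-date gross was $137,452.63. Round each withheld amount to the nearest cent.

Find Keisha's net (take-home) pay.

$6,934.41

403(b) contribution: $9,020.12 × 0.0702 = $633.21
Taxable wages = $9,020.12 − $633.21 = $8,386.91
State withholding: $8,386.91 × 0.0246 = $206.32
Local income tax: $8,386.91 × 0.0277 = $232.32
Paid family leave insurance: only $144,384.27 − $137,452.63 = $6,931.64 of this check is subject → $6,931.64 × 0.012 = $83.18
State unemployment insurance (employee share): $9,020.12 × 0.0093 = $83.89
Dental plan: $323.91
AD&D insurance premium: $299.09
Charitable contribution: $223.79
Total deductions = $633.21 + $206.32 + $232.32 + $83.18 + $83.89 + $323.91 + $299.09 + $223.79 = $2,085.71
Net pay = $9,020.12 − $2,085.71 = $6,934.41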